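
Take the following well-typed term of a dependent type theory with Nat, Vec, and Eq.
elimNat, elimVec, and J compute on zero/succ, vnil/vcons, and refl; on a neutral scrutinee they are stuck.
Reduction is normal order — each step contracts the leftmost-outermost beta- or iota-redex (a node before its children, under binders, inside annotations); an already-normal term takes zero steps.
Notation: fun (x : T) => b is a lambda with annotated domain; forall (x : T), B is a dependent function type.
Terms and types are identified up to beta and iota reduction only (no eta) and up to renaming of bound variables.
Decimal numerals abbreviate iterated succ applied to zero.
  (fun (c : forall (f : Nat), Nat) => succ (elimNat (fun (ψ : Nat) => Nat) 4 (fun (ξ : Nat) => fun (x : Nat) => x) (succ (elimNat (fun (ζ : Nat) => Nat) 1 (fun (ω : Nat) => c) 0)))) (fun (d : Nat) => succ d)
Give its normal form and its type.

resulting normal form:
  5
inferred type:
  Nat
observation: reduction starts at a beta-redex, and 9 normal-order steps reach the normal form.


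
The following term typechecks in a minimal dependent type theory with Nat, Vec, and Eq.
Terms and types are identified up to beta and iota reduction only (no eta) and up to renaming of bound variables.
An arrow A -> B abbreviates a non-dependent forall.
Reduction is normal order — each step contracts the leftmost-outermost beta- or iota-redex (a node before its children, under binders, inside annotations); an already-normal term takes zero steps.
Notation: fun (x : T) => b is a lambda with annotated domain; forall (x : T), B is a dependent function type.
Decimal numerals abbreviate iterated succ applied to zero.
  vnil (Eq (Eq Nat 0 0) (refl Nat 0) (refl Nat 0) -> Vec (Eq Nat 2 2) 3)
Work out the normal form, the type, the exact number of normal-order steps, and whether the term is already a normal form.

resulting normal form:
  vnil (Eq (Eq Nat 0 0) (refl Nat 0) (refl Nat 0) -> Vec (Eq Nat 2 2) 3)
inferred type:
  Vec (Eq (Eq Nat 0 0) (refl Nat 0) (refl Nat 0) -> Vec (Eq Nat 2 2) 3) 0
normal-order step count: 0
term was already normal: yes


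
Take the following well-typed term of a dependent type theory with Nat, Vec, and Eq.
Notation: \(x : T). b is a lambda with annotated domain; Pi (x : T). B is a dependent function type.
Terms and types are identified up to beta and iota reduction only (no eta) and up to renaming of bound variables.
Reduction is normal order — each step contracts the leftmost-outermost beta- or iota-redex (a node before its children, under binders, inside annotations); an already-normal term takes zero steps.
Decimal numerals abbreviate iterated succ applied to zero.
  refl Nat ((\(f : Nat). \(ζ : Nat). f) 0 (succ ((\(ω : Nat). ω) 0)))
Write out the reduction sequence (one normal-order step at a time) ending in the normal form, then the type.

normal-order reduction sequence:
  refl Nat ((\(f : Nat). \(ζ : Nat). f) 0 (succ ((\(ω : Nat). ω) 0)))
  ~> refl Nat ((\(f : Nat). 0) (succ ((\(ζ : Nat). ζ) 0)))
  ~> refl Nat 0
type:
  Eq Nat 0 0


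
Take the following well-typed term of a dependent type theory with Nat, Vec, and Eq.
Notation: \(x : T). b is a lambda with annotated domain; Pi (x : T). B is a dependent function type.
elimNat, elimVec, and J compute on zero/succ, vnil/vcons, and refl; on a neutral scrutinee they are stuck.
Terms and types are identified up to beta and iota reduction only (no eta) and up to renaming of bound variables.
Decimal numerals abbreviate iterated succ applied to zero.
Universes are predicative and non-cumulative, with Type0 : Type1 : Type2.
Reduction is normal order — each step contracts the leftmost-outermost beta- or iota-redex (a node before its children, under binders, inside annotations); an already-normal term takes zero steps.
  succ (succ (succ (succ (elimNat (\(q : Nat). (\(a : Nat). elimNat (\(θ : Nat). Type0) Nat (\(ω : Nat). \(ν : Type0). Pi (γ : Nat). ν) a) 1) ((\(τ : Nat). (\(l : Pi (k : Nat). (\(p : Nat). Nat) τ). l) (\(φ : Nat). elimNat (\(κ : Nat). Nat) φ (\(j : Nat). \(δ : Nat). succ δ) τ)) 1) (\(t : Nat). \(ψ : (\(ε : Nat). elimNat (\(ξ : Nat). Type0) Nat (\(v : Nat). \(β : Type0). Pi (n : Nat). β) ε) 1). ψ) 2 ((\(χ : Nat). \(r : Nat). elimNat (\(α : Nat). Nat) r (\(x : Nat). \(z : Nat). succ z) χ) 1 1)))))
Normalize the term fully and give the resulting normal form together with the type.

normal form:
  7
inferred type:
  Nat
observation: reduction starts at an elimNat iota-redex, and 20 normal-order steps reach the normal form.


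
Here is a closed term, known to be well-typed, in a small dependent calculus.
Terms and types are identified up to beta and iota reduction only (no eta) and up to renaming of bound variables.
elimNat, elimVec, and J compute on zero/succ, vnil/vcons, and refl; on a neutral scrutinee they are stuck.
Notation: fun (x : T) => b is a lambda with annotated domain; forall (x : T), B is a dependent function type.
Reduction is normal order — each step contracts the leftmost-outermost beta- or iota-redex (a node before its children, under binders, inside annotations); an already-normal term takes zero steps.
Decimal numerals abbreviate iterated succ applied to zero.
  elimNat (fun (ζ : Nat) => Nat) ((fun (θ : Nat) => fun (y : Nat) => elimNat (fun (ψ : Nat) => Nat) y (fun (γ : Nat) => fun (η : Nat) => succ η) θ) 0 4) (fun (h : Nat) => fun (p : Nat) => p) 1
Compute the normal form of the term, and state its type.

normal form:
  4
inferred type:
  Nat
observation: reduction starts at an elimNat iota-redex, and 7 normal-order steps reach the normal form.


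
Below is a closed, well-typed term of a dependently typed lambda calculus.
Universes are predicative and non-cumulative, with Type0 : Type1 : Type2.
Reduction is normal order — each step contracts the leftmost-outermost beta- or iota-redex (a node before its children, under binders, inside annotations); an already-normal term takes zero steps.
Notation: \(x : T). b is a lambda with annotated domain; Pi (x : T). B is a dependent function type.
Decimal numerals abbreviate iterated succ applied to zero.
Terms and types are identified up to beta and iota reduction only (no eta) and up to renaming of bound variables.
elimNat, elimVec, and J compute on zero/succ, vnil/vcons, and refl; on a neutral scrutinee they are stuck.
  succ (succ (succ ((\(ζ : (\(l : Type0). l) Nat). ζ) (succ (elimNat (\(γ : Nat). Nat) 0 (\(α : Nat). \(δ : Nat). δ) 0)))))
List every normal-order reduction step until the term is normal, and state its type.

normal-order reduction sequence:
  succ (succ (succ ((\(ζ : (\(l : Type0). l) Nat). ζ) (succ (elimNat (\(γ : Nat). Nat) 0 (\(α : Nat). \(δ : Nat). δ) 0)))))
  ~> succ (succ (succ (succ (elimNat (\(ζ : Nat). Nat) 0 (\(l : Nat). \(γ : Nat). γ) 0))))
  ~> 4
inferred type:
  Nat


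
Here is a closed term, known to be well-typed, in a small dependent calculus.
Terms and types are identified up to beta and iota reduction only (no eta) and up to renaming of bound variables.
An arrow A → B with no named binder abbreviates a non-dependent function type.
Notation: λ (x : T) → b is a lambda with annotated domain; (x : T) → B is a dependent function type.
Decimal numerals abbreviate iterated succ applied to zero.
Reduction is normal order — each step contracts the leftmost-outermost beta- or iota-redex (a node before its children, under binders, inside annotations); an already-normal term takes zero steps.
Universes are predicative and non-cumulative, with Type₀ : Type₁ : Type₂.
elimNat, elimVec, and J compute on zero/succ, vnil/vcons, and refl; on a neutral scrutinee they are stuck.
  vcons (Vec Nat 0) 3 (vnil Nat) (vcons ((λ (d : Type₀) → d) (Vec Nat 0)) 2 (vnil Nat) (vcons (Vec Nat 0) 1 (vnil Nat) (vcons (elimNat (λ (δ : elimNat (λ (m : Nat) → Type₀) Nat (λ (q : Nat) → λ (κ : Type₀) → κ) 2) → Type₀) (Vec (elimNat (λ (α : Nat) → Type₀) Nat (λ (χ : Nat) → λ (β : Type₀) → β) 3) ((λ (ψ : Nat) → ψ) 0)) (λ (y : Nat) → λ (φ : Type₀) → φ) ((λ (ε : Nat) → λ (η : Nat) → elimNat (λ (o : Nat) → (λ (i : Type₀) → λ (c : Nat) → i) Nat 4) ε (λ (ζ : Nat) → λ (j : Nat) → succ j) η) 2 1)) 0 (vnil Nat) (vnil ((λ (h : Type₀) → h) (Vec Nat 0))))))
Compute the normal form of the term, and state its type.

resulting normal form:
  vcons (Vec Nat 0) 3 (vnil Nat) (vcons (Vec Nat 0) 2 (vnil Nat) (vcons (Vec Nat 0) 1 (vnil Nat) (vcons (Vec Nat 0) 0 (vnil Nat) (vnil (Vec Nat 0)))))
the term's type:
  Vec (Vec Nat 0) 4


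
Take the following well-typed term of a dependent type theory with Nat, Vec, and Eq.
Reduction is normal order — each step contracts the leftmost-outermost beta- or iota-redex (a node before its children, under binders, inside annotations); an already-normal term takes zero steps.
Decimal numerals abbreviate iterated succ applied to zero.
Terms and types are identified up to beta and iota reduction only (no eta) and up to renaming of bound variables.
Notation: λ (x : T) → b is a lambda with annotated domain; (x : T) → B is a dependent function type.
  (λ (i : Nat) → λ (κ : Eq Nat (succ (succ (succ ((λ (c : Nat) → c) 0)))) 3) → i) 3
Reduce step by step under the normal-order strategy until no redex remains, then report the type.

reduction (normal order):
  (λ (i : Nat) → λ (κ : Eq Nat (succ (succ (succ ((λ (c : Nat) → c) 0)))) 3) → i) 3
  ~> λ (i : Eq Nat (succ (succ (succ ((λ (κ : Nat) → κ) 0)))) 3) → 3
  ~> λ (i : Eq Nat 3 3) → 3
inferred type:
  (i : Eq Nat 3 3) → Nat


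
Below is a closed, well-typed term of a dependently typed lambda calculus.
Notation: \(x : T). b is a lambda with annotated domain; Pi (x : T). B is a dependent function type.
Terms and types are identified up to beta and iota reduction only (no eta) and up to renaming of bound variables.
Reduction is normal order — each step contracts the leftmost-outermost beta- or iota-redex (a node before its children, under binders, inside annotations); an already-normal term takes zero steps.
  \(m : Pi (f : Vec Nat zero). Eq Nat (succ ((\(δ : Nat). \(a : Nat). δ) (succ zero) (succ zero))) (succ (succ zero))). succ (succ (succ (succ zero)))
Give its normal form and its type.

normal form:
  \(m : Pi (f : Vec Nat zero). Eq Nat (succ (succ zero)) (succ (succ zero))). succ (succ (succ (succ zero)))
the term's type:
  Pi (m : Pi (f : Vec Nat zero). Eq Nat (succ (succ zero)) (succ (succ zero))). Nat
observation: contracting a beta-redex first, the term normalizes in 2 steps.


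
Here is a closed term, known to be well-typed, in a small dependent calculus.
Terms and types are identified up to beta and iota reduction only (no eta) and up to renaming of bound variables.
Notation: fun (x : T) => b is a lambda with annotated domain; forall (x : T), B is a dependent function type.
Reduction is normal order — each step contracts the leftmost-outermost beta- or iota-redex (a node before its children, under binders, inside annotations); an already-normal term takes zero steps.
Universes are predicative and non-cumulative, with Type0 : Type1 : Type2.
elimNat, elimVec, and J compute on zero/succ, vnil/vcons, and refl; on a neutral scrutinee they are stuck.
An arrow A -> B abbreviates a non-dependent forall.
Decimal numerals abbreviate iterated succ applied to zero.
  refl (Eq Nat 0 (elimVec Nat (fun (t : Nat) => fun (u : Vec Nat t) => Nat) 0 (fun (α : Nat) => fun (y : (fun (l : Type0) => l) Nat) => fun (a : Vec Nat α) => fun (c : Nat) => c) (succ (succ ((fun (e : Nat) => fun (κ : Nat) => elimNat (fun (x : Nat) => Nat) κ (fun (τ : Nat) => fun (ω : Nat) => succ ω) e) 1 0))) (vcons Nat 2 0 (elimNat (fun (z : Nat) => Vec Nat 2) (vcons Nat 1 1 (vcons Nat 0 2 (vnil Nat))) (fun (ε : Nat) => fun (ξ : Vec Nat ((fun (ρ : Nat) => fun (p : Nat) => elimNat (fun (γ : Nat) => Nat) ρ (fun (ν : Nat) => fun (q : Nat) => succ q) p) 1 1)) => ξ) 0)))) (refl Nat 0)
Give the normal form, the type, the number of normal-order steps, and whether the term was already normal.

normal form:
  refl (Eq Nat 0 0) (refl Nat 0)
the term's type:
  Eq (Eq Nat 0 0) (refl Nat 0) (refl Nat 0)
steps to reach normal form (normal order): 18
term was already normal: no
first contracted redex: an elimVec iota-redex


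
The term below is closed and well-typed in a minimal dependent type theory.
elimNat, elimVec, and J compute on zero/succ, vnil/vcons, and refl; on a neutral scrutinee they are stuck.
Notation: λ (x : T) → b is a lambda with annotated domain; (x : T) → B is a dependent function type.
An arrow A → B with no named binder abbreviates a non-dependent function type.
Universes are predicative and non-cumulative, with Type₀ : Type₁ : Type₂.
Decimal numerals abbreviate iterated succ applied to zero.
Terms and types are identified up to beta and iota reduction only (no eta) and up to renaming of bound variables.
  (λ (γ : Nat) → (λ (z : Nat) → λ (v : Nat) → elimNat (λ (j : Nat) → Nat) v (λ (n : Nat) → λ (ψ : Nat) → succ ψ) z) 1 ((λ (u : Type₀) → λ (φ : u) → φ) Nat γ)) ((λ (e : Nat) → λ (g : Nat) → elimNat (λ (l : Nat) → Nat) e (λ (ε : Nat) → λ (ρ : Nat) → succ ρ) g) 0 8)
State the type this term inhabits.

inferred type:
  Nat


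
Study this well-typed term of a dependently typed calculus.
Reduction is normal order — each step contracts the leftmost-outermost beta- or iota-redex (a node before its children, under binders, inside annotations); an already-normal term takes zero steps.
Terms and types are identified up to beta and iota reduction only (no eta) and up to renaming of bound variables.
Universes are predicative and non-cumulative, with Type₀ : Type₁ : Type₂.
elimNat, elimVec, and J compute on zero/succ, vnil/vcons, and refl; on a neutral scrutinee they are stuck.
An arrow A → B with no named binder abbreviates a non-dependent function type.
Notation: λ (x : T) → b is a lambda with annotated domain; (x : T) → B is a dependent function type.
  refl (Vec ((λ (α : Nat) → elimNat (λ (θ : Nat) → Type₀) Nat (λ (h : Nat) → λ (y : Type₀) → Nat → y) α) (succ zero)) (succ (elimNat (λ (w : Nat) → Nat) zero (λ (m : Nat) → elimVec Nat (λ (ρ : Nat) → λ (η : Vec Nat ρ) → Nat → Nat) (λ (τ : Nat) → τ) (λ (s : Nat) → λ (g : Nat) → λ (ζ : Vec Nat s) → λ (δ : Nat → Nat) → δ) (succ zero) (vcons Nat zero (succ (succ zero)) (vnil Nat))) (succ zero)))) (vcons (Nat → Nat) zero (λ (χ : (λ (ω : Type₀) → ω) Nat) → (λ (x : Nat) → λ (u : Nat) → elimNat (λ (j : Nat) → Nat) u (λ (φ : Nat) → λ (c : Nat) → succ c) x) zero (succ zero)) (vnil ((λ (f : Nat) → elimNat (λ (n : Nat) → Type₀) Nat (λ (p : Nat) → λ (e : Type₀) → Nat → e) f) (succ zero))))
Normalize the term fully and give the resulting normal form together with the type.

normal form:
  refl (Vec (Nat → Nat) (succ zero)) (vcons (Nat → Nat) zero (λ (α : Nat) → succ zero) (vnil (Nat → Nat)))
type:
  Eq (Vec (Nat → Nat) (succ zero)) (vcons (Nat → Nat) zero (λ (α : Nat) → succ zero) (vnil (Nat → Nat))) (vcons (Nat → Nat) zero (λ (θ : Nat) → succ zero) (vnil (Nat → Nat)))


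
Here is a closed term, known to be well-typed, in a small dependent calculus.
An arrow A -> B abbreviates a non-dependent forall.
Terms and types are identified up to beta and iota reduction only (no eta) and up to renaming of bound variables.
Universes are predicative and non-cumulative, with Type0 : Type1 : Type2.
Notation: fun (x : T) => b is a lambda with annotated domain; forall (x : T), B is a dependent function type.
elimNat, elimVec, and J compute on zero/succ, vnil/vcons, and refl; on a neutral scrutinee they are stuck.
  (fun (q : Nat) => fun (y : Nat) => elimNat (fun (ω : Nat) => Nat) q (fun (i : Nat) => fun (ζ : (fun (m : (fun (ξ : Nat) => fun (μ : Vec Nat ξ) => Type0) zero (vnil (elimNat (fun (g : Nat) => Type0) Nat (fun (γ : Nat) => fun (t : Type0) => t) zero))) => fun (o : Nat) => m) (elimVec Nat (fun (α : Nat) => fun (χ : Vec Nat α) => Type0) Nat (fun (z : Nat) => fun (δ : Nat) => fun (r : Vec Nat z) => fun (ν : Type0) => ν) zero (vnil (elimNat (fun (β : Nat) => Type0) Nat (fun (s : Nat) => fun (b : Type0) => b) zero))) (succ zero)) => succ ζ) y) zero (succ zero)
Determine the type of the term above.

the term's type:
  Nat


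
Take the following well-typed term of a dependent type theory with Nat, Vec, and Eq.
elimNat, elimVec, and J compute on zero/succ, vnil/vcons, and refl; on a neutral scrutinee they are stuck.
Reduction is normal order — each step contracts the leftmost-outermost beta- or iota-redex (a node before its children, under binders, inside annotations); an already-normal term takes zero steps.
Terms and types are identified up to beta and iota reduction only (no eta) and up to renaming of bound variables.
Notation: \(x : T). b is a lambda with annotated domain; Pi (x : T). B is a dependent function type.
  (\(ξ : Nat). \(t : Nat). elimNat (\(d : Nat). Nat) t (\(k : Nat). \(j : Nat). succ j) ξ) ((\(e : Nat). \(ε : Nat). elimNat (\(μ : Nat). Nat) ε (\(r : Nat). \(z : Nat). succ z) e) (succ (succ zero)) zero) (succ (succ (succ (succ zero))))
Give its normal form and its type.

resulting normal form:
  succ (succ (succ (succ (succ (succ zero)))))
type:
  Nat


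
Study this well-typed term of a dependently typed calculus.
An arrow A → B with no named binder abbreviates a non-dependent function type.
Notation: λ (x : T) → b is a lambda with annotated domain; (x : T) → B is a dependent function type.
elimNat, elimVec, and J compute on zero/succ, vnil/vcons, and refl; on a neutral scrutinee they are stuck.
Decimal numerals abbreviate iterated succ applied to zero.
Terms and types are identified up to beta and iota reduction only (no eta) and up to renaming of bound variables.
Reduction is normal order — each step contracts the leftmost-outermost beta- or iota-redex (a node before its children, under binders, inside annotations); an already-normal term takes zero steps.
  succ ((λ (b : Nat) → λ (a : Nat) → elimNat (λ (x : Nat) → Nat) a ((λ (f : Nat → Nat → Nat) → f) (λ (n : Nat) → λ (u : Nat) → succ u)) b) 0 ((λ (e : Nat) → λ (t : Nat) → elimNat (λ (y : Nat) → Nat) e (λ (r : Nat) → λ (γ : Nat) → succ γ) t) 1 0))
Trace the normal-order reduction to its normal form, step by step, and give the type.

reduction (normal order):
  succ ((λ (b : Nat) → λ (a : Nat) → elimNat (λ (x : Nat) → Nat) a ((λ (f : Nat → Nat → Nat) → f) (λ (n : Nat) → λ (u : Nat) → succ u)) b) 0 ((λ (e : Nat) → λ (t : Nat) → elimNat (λ (y : Nat) → Nat) e (λ (r : Nat) → λ (γ : Nat) → succ γ) t) 1 0))
  ~> succ ((λ (b : Nat) → elimNat (λ (a : Nat) → Nat) b ((λ (x : Nat → Nat → Nat) → x) (λ (f : Nat) → λ (n : Nat) → succ n)) 0) ((λ (u : Nat) → λ (e : Nat) → elimNat (λ (t : Nat) → Nat) u (λ (y : Nat) → λ (r : Nat) → succ r) e) 1 0))
  ~> succ (elimNat (λ (b : Nat) → Nat) ((λ (a : Nat) → λ (x : Nat) → elimNat (λ (f : Nat) → Nat) a (λ (n : Nat) → λ (u : Nat) → succ u) x) 1 0) ((λ (e : Nat → Nat → Nat) → e) (λ (t : Nat) → λ (y : Nat) → succ y)) 0)
  ~> succ ((λ (b : Nat) → λ (a : Nat) → elimNat (λ (x : Nat) → Nat) b (λ (f : Nat) → λ (n : Nat) → succ n) a) 1 0)
  ~> succ ((λ (b : Nat) → elimNat (λ (a : Nat) → Nat) 1 (λ (x : Nat) → λ (f : Nat) → succ f) b) 0)
  ~> succ (elimNat (λ (b : Nat) → Nat) 1 (λ (a : Nat) → λ (x : Nat) → succ x) 0)
  ~> 2
type:
  Nat


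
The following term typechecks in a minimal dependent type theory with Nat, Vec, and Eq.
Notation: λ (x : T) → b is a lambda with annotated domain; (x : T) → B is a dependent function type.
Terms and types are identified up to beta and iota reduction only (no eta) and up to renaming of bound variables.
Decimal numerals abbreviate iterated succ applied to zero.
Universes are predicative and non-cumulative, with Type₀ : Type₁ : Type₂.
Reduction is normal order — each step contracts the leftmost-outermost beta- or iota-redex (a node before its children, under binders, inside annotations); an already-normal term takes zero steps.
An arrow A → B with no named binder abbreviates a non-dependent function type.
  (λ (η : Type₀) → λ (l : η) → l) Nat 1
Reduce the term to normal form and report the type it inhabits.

reduced normal form:
  1
inferred type:
  Nat
observation: the leftmost-outermost redex is a beta-redex, and normalization takes 2 steps.


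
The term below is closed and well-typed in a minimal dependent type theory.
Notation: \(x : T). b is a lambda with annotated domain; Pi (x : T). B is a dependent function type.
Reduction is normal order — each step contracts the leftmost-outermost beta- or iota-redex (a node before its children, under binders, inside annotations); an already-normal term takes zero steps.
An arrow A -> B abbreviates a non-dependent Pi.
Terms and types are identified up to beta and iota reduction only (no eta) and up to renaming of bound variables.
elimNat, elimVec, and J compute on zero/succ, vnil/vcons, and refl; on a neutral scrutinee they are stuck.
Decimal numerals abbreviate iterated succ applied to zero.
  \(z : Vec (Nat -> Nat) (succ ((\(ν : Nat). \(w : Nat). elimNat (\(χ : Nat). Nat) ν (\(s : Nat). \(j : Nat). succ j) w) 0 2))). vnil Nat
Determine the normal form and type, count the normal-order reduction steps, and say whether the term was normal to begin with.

resulting normal form:
  \(z : Vec (Nat -> Nat) 3). vnil Nat
inferred type:
  Vec (Nat -> Nat) 3 -> Vec Nat 0
steps to reach normal form (normal order): 9
term was already normal: no
first redex: a beta-redex


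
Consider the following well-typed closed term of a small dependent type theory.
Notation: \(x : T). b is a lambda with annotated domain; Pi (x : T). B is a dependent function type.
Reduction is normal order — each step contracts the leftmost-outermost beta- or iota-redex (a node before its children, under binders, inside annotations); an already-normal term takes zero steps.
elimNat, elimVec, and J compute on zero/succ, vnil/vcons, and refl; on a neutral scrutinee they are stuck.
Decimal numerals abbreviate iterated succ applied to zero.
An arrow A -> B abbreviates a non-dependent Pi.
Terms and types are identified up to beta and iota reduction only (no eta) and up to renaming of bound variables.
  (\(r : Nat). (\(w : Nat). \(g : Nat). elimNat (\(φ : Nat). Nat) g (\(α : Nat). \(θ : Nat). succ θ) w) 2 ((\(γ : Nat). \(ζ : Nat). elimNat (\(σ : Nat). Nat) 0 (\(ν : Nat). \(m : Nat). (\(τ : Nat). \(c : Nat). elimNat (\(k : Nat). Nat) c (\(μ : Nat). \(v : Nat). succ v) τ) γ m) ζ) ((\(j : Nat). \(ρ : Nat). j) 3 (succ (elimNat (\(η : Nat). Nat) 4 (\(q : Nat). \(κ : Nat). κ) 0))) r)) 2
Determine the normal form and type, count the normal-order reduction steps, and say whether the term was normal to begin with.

resulting normal form:
  8
inferred type:
  Nat
normal-order step count: 47
already normal: no
first redex: a beta-redex


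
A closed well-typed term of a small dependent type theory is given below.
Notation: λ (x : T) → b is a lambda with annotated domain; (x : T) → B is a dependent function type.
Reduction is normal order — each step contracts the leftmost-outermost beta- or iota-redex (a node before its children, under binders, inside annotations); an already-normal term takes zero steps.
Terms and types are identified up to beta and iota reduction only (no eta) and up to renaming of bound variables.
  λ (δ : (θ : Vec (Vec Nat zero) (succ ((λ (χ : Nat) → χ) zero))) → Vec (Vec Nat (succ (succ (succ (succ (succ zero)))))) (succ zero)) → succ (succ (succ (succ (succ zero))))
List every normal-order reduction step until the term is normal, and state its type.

normal-order reduction:
  λ (δ : (θ : Vec (Vec Nat zero) (succ ((λ (χ : Nat) → χ) zero))) → Vec (Vec Nat (succ (succ (succ (succ (succ zero)))))) (succ zero)) → succ (succ (succ (succ (succ zero))))
  ~> λ (δ : (θ : Vec (Vec Nat zero) (succ zero)) → Vec (Vec Nat (succ (succ (succ (succ (succ zero)))))) (succ zero)) → succ (succ (succ (succ (succ zero))))
inferred type:
  (δ : (θ : Vec (Vec Nat zero) (succ zero)) → Vec (Vec Nat (succ (succ (succ (succ (succ zero)))))) (succ zero)) → Nat


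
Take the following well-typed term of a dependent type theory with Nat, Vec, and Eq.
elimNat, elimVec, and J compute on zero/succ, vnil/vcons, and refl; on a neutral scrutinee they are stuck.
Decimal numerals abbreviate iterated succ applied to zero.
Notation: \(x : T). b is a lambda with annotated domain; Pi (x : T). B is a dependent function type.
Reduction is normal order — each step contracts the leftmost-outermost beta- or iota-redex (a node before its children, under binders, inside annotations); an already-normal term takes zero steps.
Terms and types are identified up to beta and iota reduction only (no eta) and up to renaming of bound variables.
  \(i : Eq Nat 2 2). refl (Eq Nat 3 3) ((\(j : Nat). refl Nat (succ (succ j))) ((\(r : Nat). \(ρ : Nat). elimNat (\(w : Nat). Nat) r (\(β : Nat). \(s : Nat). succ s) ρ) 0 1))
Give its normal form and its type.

normal form:
  \(i : Eq Nat 2 2). refl (Eq Nat 3 3) (refl Nat 3)
type:
  Pi (i : Eq Nat 2 2). Eq (Eq Nat 3 3) (refl Nat 3) (refl Nat 3)
observation: 7 normal-order steps separate the term from its normal form.


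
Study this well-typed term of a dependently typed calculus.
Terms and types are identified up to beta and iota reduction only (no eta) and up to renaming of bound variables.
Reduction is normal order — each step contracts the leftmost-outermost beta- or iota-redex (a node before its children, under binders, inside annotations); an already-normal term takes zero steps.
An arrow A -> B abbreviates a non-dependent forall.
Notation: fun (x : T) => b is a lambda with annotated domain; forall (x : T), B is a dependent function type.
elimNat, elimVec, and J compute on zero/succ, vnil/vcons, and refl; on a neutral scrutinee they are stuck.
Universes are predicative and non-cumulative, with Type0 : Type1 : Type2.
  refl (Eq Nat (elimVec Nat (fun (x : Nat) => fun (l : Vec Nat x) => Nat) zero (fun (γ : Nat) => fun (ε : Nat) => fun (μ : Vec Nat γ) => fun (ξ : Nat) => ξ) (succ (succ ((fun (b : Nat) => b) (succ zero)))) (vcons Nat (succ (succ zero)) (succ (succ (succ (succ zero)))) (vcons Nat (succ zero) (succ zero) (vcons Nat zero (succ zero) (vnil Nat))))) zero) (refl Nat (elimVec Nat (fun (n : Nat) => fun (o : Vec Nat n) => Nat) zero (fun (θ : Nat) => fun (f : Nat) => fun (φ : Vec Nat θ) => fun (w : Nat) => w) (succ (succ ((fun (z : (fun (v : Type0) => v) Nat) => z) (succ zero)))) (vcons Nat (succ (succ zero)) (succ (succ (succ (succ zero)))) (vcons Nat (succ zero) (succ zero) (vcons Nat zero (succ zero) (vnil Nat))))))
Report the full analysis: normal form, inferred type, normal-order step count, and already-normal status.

reduced normal form:
  refl (Eq Nat zero zero) (refl Nat zero)
inferred type:
  Eq (Eq Nat zero zero) (refl Nat zero) (refl Nat zero)
reduction steps (normal order): 32
term was already normal: no
first contracted redex: an elimVec iota-redex


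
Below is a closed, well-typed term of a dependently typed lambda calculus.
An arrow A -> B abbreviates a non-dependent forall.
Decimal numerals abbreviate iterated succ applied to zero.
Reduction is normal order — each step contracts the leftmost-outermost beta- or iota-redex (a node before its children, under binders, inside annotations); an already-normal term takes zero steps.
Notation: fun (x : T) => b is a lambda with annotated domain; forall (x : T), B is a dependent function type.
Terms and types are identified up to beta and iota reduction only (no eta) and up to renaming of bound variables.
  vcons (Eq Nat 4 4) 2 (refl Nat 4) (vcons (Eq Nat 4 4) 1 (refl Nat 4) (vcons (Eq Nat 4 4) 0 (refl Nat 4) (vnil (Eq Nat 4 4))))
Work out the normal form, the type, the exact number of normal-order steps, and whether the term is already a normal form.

reduced normal form:
  vcons (Eq Nat 4 4) 2 (refl Nat 4) (vcons (Eq Nat 4 4) 1 (refl Nat 4) (vcons (Eq Nat 4 4) 0 (refl Nat 4) (vnil (Eq Nat 4 4))))
inferred type:
  Vec (Eq Nat 4 4) 3
reduction steps (normal order): 0
already normal: yes


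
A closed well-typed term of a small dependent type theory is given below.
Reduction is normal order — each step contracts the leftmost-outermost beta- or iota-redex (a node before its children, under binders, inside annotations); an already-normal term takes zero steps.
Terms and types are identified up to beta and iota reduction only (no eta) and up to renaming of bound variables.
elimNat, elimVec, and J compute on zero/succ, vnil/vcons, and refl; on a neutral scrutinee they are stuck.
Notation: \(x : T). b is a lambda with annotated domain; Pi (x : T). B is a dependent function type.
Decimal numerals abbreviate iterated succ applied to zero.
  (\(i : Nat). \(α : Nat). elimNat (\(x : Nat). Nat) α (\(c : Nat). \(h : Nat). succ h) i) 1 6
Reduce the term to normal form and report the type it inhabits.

reduced normal form:
  7
the term's type:
  Nat
observation: contracting a beta-redex first, the term normalizes in 6 steps.


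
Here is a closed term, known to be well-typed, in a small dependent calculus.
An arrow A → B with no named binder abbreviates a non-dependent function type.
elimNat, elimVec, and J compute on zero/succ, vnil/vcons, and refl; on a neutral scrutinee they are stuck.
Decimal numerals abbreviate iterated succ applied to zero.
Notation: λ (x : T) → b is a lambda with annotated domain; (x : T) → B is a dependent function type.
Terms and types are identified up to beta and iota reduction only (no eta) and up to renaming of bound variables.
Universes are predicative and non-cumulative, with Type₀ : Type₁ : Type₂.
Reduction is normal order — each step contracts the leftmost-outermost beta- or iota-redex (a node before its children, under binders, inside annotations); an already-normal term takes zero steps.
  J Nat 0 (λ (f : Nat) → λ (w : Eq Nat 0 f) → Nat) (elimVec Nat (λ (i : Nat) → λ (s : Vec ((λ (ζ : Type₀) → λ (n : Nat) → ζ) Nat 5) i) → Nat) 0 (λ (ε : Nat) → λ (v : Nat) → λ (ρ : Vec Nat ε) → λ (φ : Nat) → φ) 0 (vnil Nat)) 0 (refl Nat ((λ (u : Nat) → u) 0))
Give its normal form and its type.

normal form:
  0
the term's type:
  Nat
observation: normalization takes exactly 2 steps under the normal-order strategy.


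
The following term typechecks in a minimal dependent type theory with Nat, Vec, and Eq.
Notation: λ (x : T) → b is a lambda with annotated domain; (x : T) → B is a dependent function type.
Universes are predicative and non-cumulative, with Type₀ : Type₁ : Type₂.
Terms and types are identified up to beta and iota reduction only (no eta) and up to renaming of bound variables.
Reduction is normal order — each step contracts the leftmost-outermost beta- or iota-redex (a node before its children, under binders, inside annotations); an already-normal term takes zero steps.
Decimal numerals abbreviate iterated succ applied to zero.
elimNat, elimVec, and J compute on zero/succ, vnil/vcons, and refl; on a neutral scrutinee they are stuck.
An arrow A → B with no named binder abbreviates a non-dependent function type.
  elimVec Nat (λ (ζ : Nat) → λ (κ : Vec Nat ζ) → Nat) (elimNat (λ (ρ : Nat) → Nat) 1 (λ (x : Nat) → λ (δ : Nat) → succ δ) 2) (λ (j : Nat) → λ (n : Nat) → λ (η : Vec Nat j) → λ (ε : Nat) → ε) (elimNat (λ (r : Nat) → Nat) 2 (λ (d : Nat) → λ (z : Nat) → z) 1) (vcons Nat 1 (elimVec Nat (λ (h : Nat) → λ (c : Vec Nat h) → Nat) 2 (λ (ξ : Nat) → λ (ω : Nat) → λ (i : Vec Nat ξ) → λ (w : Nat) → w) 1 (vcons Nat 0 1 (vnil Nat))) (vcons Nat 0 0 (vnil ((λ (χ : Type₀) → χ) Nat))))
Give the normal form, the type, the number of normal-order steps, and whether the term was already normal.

normal form:
  3
the term's type:
  Nat
reduction steps (normal order): 18
already normal: no
first redex: an elimVec iota-redex


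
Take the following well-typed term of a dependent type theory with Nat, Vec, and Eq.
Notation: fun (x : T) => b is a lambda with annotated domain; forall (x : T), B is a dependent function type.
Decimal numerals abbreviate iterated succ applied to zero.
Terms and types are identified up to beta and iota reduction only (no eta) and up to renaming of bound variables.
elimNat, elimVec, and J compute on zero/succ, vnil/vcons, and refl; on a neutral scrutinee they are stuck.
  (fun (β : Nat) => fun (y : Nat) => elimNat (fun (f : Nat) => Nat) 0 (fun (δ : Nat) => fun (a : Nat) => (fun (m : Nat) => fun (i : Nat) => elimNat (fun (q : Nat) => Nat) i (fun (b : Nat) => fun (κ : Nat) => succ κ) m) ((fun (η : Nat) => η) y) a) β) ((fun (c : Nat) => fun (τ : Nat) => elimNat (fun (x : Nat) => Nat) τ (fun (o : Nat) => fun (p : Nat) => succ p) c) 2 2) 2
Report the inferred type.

inferred type:
  Nat


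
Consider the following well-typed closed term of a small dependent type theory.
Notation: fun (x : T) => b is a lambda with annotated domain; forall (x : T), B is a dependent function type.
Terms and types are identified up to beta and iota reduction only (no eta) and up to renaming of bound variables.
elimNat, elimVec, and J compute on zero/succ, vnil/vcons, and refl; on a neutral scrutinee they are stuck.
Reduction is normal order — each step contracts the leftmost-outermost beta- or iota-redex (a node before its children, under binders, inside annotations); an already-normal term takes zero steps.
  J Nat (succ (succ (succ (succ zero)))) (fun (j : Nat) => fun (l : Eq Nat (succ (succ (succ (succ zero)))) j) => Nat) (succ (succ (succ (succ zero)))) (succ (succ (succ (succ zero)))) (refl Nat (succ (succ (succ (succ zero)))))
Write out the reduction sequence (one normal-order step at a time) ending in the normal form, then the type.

normal-order reduction sequence:
  J Nat (succ (succ (succ (succ zero)))) (fun (j : Nat) => fun (l : Eq Nat (succ (succ (succ (succ zero)))) j) => Nat) (succ (succ (succ (succ zero)))) (succ (succ (succ (succ zero)))) (refl Nat (succ (succ (succ (succ zero)))))
  ~> succ (succ (succ (succ zero)))
the term's type:
  Nat


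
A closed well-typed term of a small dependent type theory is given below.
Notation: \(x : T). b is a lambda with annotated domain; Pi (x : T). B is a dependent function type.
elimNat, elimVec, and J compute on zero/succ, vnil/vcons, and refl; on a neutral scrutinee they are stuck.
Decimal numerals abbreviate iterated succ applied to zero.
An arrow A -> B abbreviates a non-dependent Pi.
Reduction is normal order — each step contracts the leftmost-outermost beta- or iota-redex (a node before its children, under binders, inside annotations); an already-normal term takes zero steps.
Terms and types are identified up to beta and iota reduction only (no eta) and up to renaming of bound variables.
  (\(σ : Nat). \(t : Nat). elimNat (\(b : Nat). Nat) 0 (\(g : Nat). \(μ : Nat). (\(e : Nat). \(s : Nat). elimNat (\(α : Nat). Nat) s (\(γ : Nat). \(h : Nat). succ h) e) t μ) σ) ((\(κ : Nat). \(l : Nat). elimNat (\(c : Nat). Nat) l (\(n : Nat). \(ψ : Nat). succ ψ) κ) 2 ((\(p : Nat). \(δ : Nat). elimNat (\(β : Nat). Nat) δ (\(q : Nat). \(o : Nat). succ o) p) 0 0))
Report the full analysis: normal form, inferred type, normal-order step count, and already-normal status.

reduced normal form:
  \(σ : Nat). elimNat (\(t : Nat). Nat) (elimNat (\(b : Nat). Nat) 0 (\(g : Nat). \(μ : Nat). succ μ) σ) (\(e : Nat). \(s : Nat). succ s) σ
the term's type:
  Nat -> Nat
steps to reach normal form (normal order): 22
started in normal form: no
first contracted redex: a beta-redex


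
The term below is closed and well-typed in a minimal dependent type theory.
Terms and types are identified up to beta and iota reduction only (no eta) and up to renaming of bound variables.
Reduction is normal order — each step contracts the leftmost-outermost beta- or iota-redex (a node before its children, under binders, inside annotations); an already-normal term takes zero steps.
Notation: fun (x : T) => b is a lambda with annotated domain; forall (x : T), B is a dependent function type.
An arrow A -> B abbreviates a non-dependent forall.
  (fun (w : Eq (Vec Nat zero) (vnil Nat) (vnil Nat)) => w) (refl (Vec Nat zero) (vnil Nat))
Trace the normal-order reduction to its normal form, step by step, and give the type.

normal-order reduction sequence:
  (fun (w : Eq (Vec Nat zero) (vnil Nat) (vnil Nat)) => w) (refl (Vec Nat zero) (vnil Nat))
  ~> refl (Vec Nat zero) (vnil Nat)
type:
  Eq (Vec Nat zero) (vnil Nat) (vnil Nat)


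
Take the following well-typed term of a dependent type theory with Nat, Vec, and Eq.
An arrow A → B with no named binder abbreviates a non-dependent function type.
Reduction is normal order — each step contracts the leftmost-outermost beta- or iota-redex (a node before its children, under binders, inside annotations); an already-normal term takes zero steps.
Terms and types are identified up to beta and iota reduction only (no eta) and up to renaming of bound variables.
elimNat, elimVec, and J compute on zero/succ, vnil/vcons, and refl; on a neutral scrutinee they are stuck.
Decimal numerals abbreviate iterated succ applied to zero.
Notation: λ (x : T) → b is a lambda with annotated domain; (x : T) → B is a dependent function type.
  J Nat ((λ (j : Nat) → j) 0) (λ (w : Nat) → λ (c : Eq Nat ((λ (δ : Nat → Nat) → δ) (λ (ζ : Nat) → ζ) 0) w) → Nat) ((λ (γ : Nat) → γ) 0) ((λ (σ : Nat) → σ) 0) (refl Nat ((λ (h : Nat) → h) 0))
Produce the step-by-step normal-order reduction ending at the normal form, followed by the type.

normal-order reduction sequence:
  J Nat ((λ (j : Nat) → j) 0) (λ (w : Nat) → λ (c : Eq Nat ((λ (δ : Nat → Nat) → δ) (λ (ζ : Nat) → ζ) 0) w) → Nat) ((λ (γ : Nat) → γ) 0) ((λ (σ : Nat) → σ) 0) (refl Nat ((λ (h : Nat) → h) 0))
  ~> (λ (j : Nat) → j) 0
  ~> 0
type:
  Nat


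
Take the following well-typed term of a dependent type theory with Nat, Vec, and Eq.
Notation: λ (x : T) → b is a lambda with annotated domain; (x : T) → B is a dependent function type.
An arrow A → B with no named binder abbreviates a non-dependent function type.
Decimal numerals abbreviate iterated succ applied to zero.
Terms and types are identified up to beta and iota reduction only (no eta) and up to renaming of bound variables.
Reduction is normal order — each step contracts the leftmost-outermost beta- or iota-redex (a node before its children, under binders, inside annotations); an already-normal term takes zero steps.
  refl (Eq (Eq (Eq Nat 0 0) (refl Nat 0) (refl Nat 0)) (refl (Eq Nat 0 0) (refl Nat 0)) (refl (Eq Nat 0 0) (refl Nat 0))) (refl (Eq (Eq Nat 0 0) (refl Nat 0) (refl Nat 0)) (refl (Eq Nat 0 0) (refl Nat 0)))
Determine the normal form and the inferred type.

resulting normal form:
  refl (Eq (Eq (Eq Nat 0 0) (refl Nat 0) (refl Nat 0)) (refl (Eq Nat 0 0) (refl Nat 0)) (refl (Eq Nat 0 0) (refl Nat 0))) (refl (Eq (Eq Nat 0 0) (refl Nat 0) (refl Nat 0)) (refl (Eq Nat 0 0) (refl Nat 0)))
inferred type:
  Eq (Eq (Eq (Eq Nat 0 0) (refl Nat 0) (refl Nat 0)) (refl (Eq Nat 0 0) (refl Nat 0)) (refl (Eq Nat 0 0) (refl Nat 0))) (refl (Eq (Eq Nat 0 0) (refl Nat 0) (refl Nat 0)) (refl (Eq Nat 0 0) (refl Nat 0))) (refl (Eq (Eq Nat 0 0) (refl Nat 0) (refl Nat 0)) (refl (Eq Nat 0 0) (refl Nat 0)))


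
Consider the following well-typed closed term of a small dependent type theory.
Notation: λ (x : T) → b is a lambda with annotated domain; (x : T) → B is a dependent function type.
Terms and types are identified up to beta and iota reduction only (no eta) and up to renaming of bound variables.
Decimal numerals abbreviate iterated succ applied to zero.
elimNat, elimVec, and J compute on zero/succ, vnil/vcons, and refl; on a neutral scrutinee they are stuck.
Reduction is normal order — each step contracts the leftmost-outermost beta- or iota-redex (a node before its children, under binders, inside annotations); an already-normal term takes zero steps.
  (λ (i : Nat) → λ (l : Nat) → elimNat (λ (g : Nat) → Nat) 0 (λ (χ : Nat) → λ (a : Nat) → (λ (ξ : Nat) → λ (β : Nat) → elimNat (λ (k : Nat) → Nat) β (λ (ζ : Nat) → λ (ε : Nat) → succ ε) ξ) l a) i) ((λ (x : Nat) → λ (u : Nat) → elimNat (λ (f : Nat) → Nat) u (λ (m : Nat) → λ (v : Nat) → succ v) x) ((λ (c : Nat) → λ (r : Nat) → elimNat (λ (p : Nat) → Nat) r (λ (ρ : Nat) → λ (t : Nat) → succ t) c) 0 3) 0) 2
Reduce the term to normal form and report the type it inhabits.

normal form:
  6
the term's type:
  Nat
observation: reduction starts at a beta-redex, and 36 normal-order steps reach the normal form.
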